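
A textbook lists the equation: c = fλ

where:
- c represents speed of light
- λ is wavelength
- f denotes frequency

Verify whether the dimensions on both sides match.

Yes

c (speed of light) has dimensions [L T^-1].
λ (wavelength) has dimensions [L].
f (frequency) has dimensions [T^-1].

Left side: [L T^-1]
Right side: [L T^-1]

Both sides have the same dimensions, so the equation is dimensionally consistent.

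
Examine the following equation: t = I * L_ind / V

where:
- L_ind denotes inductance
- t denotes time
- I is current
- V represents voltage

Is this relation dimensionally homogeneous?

Yes

L_ind (inductance) has dimensions [I^-2 L^2 M T^-2].
t (time) has dimensions [T].
I (current) has dimensions [I].
V (voltage) has dimensions [I^-1 L^2 M T^-3].

Left side: [T]
Right side: [T]

Both sides have the same dimensions, so the equation is dimensionally consistent.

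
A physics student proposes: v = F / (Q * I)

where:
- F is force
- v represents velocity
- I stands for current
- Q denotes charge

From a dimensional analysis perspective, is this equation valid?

No

F (force) has dimensions [L M T^-2].
v (velocity) has dimensions [L T^-1].
I (current) has dimensions [I].
Q (charge) has dimensions [I T].

Left side: [L T^-1]
Right side: [I^-2 L M T^-3]

The two sides have different dimensions, so the equation is NOT dimensionally consistent.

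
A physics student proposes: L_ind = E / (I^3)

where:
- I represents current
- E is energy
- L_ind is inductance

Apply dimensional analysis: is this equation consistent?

No

I (current) has dimensions [I].
E (energy) has dimensions [L^2 M T^-2].
L_ind (inductance) has dimensions [I^-2 L^2 M T^-2].

Left side: [I^-2 L^2 M T^-2]
Right side: [I^-3 L^2 M T^-2]

The two sides have different dimensions, so the equation is NOT dimensionally consistent.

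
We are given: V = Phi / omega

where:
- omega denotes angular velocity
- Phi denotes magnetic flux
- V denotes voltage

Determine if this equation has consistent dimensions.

No

omega (angular velocity) has dimensions [T^-1].
Phi (magnetic flux) has dimensions [I^-1 L^2 M T^-2].
V (voltage) has dimensions [I^-1 L^2 M T^-3].

Left side: [I^-1 L^2 M T^-3]
Right side: [I^-1 L^2 M T^-1]

The two sides have different dimensions, so the equation is NOT dimensionally consistent.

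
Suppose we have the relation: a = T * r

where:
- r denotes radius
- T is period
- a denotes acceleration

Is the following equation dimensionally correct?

No

r (radius) has dimensions [L].
T (period) has dimensions [T].
a (acceleration) has dimensions [L T^-2].

Left side: [L T^-2]
Right side: [L T]

The two sides have different dimensions, so the equation is NOT dimensionally consistent.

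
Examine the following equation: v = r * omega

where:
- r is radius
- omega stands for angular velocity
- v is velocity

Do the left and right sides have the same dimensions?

Yes

r (radius) has dimensions [L].
omega (angular velocity) has dimensions [T^-1].
v (velocity) has dimensions [L T^-1].

Left side: [L T^-1]
Right side: [L T^-1]

Both sides have the same dimensions, so the equation is dimensionally consistent.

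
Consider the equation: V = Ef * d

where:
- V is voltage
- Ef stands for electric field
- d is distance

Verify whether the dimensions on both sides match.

Yes

V (voltage) has dimensions [I^-1 L^2 M T^-3].
Ef (electric field) has dimensions [I^-1 L M T^-3].
d (distance) has dimensions [L].

Left side: [I^-1 L^2 M T^-3]
Right side: [I^-1 L^2 M T^-3]

Both sides have the same dimensions, so the equation is dimensionally consistent.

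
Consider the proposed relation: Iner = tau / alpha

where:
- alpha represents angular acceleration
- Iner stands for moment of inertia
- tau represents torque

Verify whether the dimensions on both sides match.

Yes

alpha (angular acceleration) has dimensions [T^-2].
Iner (moment of inertia) has dimensions [L^2 M].
tau (torque) has dimensions [L^2 M T^-2].

Left side: [L^2 M]
Right side: [L^2 M]

Both sides have the same dimensions, so the equation is dimensionally consistent.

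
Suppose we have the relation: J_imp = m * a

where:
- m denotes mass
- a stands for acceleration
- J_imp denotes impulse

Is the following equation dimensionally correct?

No

m (mass) has dimensions [M].
a (acceleration) has dimensions [L T^-2].
J_imp (impulse) has dimensions [L M T^-1].

Left side: [L M T^-1]
Right side: [L M T^-2]

The two sides have different dimensions, so the equation is NOT dimensionally consistent.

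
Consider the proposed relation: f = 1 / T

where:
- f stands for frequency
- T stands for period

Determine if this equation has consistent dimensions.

Yes

f (frequency) has dimensions [T^-1].
T (period) has dimensions [T].

Left side: [T^-1]
Right side: [T^-1]

Both sides have the same dimensions, so the equation is dimensionally consistent.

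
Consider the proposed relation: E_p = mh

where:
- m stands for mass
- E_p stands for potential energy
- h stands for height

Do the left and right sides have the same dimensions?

No

m (mass) has dimensions [M].
E_p (potential energy) has dimensions [L^2 M T^-2].
h (height) has dimensions [L].

Left side: [L^2 M T^-2]
Right side: [L M]

The two sides have different dimensions, so the equation is NOT dimensionally consistent.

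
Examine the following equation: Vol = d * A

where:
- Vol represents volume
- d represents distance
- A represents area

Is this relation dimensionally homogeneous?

Yes

Vol (volume) has dimensions [L^3].
d (distance) has dimensions [L].
A (area) has dimensions [L^2].

Left side: [L^3]
Right side: [L^3]

Both sides have the same dimensions, so the equation is dimensionally consistent.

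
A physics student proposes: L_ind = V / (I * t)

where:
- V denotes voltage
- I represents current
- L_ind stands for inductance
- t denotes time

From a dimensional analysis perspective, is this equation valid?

No

V (voltage) has dimensions [I^-1 L^2 M T^-3].
I (current) has dimensions [I].
L_ind (inductance) has dimensions [I^-2 L^2 M T^-2].
t (time) has dimensions [T].

Left side: [I^-2 L^2 M T^-2]
Right side: [I^-2 L^2 M T^-4]

The two sides have different dimensions, so the equation is NOT dimensionally consistent.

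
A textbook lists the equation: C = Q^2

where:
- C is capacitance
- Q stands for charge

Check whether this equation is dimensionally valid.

No

C (capacitance) has dimensions [I^2 L^-2 M^-1 T^4].
Q (charge) has dimensions [I T].

Left side: [I^2 L^-2 M^-1 T^4]
Right side: [I^2 T^2]

The two sides have different dimensions, so the equation is NOT dimensionally consistent.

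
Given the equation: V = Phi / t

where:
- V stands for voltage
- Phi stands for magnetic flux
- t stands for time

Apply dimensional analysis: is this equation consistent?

Yes

V (voltage) has dimensions [I^-1 L^2 M T^-3].
Phi (magnetic flux) has dimensions [I^-1 L^2 M T^-2].
t (time) has dimensions [T].

Left side: [I^-1 L^2 M T^-3]
Right side: [I^-1 L^2 M T^-3]

Both sides have the same dimensions, so the equation is dimensionally consistent.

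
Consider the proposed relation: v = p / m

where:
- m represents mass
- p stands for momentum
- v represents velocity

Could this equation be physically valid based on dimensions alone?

Yes

m (mass) has dimensions [M].
p (momentum) has dimensions [L M T^-1].
v (velocity) has dimensions [L T^-1].

Left side: [L T^-1]
Right side: [L T^-1]

Both sides have the same dimensions, so the equation is dimensionally consistent.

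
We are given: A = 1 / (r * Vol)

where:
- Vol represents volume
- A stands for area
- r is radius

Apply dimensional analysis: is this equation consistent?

No

Vol (volume) has dimensions [L^3].
A (area) has dimensions [L^2].
r (radius) has dimensions [L].

Left side: [L^2]
Right side: [L^-4]

The two sides have different dimensions, so the equation is NOT dimensionally consistent.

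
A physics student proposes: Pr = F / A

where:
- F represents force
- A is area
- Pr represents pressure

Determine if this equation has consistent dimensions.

Yes

F (force) has dimensions [L M T^-2].
A (area) has dimensions [L^2].
Pr (pressure) has dimensions [L^-1 M T^-2].

Left side: [L^-1 M T^-2]
Right side: [L^-1 M T^-2]

Both sides have the same dimensions, so the equation is dimensionally consistent.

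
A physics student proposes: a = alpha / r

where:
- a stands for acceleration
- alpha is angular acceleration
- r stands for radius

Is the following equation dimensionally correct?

No

a (acceleration) has dimensions [L T^-2].
alpha (angular acceleration) has dimensions [T^-2].
r (radius) has dimensions [L].

Left side: [L T^-2]
Right side: [L^-1 T^-2]

The two sides have different dimensions, so the equation is NOT dimensionally consistent.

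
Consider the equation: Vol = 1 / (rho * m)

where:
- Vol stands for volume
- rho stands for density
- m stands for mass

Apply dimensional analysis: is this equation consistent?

No

Vol (volume) has dimensions [L^3].
rho (density) has dimensions [L^-3 M].
m (mass) has dimensions [M].

Left side: [L^3]
Right side: [L^3 M^-2]

The two sides have different dimensions, so the equation is NOT dimensionally consistent.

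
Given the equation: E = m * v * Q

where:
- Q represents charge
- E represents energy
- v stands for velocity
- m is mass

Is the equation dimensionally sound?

No

Q (charge) has dimensions [I T].
E (energy) has dimensions [L^2 M T^-2].
v (velocity) has dimensions [L T^-1].
m (mass) has dimensions [M].

Left side: [L^2 M T^-2]
Right side: [I L M]

The two sides have different dimensions, so the equation is NOT dimensionally consistent.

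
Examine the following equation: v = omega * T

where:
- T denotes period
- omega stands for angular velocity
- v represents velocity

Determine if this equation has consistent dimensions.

No

T (period) has dimensions [T].
omega (angular velocity) has dimensions [T^-1].
v (velocity) has dimensions [L T^-1].

Left side: [L T^-1]
Right side: [dimensionless]

The two sides have different dimensions, so the equation is NOT dimensionally consistent.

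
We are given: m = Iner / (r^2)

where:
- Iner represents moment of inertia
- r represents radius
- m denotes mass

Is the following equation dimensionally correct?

Yes

Iner (moment of inertia) has dimensions [L^2 M].
r (radius) has dimensions [L].
m (mass) has dimensions [M].

Left side: [M]
Right side: [M]

Both sides have the same dimensions, so the equation is dimensionally consistent.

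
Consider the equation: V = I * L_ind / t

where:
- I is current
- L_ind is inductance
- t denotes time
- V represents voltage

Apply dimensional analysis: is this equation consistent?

Yes

I (current) has dimensions [I].
L_ind (inductance) has dimensions [I^-2 L^2 M T^-2].
t (time) has dimensions [T].
V (voltage) has dimensions [I^-1 L^2 M T^-3].

Left side: [I^-1 L^2 M T^-3]
Right side: [I^-1 L^2 M T^-3]

Both sides have the same dimensions, so the equation is dimensionally consistent.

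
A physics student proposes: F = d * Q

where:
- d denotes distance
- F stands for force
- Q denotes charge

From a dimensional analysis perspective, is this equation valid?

No

d (distance) has dimensions [L].
F (force) has dimensions [L M T^-2].
Q (charge) has dimensions [I T].

Left side: [L M T^-2]
Right side: [I L T]

The two sides have different dimensions, so the equation is NOT dimensionally consistent.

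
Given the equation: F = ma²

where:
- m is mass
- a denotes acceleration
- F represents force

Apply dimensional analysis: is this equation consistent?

No

m (mass) has dimensions [M].
a (acceleration) has dimensions [L T^-2].
F (force) has dimensions [L M T^-2].

Left side: [L M T^-2]
Right side: [L^2 M T^-4]

The two sides have different dimensions, so the equation is NOT dimensionally consistent.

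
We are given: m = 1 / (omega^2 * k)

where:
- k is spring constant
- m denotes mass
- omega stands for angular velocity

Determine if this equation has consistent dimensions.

No

k (spring constant) has dimensions [M T^-2].
m (mass) has dimensions [M].
omega (angular velocity) has dimensions [T^-1].

Left side: [M]
Right side: [M^-1 T^4]

The two sides have different dimensions, so the equation is NOT dimensionally consistent.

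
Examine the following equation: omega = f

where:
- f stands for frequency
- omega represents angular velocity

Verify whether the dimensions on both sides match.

Yes

f (frequency) has dimensions [T^-1].
omega (angular velocity) has dimensions [T^-1].

Left side: [T^-1]
Right side: [T^-1]

Both sides have the same dimensions, so the equation is dimensionally consistent.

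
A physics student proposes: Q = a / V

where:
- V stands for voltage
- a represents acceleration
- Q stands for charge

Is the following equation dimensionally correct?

No

V (voltage) has dimensions [I^-1 L^2 M T^-3].
a (acceleration) has dimensions [L T^-2].
Q (charge) has dimensions [I T].

Left side: [I T]
Right side: [I L^-1 M^-1 T]

The two sides have different dimensions, so the equation is NOT dimensionally consistent.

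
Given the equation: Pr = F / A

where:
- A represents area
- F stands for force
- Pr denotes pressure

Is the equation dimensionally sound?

Yes

A (area) has dimensions [L^2].
F (force) has dimensions [L M T^-2].
Pr (pressure) has dimensions [L^-1 M T^-2].

Left side: [L^-1 M T^-2]
Right side: [L^-1 M T^-2]

Both sides have the same dimensions, so the equation is dimensionally consistent.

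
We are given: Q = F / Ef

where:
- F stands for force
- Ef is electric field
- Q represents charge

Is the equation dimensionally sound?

Yes

F (force) has dimensions [L M T^-2].
Ef (electric field) has dimensions [I^-1 L M T^-3].
Q (charge) has dimensions [I T].

Left side: [I T]
Right side: [I T]

Both sides have the same dimensions, so the equation is dimensionally consistent.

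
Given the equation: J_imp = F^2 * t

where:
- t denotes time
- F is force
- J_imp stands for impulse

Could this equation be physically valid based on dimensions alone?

No

t (time) has dimensions [T].
F (force) has dimensions [L M T^-2].
J_imp (impulse) has dimensions [L M T^-1].

Left side: [L M T^-1]
Right side: [L^2 M^2 T^-3]

The two sides have different dimensions, so the equation is NOT dimensionally consistent.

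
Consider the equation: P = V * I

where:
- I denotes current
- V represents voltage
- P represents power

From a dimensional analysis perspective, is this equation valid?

Yes

I (current) has dimensions [I].
V (voltage) has dimensions [I^-1 L^2 M T^-3].
P (power) has dimensions [L^2 M T^-3].

Left side: [L^2 M T^-3]
Right side: [L^2 M T^-3]

Both sides have the same dimensions, so the equation is dimensionally consistent.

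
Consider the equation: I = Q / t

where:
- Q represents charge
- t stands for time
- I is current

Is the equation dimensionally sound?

Yes

Q (charge) has dimensions [I T].
t (time) has dimensions [T].
I (current) has dimensions [I].

Left side: [I]
Right side: [I]

Both sides have the same dimensions, so the equation is dimensionally consistent.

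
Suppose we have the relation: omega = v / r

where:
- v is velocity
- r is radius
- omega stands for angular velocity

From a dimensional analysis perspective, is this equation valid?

Yes

v (velocity) has dimensions [L T^-1].
r (radius) has dimensions [L].
omega (angular velocity) has dimensions [T^-1].

Left side: [T^-1]
Right side: [T^-1]

Both sides have the same dimensions, so the equation is dimensionally consistent.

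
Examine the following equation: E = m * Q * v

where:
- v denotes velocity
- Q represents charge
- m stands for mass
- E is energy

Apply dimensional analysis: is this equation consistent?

No

v (velocity) has dimensions [L T^-1].
Q (charge) has dimensions [I T].
m (mass) has dimensions [M].
E (energy) has dimensions [L^2 M T^-2].

Left side: [L^2 M T^-2]
Right side: [I L M]

The two sides have different dimensions, so the equation is NOT dimensionally consistent.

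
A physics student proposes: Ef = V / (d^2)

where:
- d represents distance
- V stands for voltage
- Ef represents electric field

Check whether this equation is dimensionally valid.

No

d (distance) has dimensions [L].
V (voltage) has dimensions [I^-1 L^2 M T^-3].
Ef (electric field) has dimensions [I^-1 L M T^-3].

Left side: [I^-1 L M T^-3]
Right side: [I^-1 M T^-3]

The two sides have different dimensions, so the equation is NOT dimensionally consistent.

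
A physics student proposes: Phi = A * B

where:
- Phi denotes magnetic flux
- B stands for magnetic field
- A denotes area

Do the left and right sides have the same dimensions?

Yes

Phi (magnetic flux) has dimensions [I^-1 L^2 M T^-2].
B (magnetic field) has dimensions [I^-1 M T^-2].
A (area) has dimensions [L^2].

Left side: [I^-1 L^2 M T^-2]
Right side: [I^-1 L^2 M T^-2]

Both sides have the same dimensions, so the equation is dimensionally consistent.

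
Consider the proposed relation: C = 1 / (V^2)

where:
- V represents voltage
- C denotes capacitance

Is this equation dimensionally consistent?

No

V (voltage) has dimensions [I^-1 L^2 M T^-3].
C (capacitance) has dimensions [I^2 L^-2 M^-1 T^4].

Left side: [I^2 L^-2 M^-1 T^4]
Right side: [I^2 L^-4 M^-2 T^6]

The two sides have different dimensions, so the equation is NOT dimensionally consistent.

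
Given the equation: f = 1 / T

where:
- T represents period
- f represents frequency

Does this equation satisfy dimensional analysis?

Yes

T (period) has dimensions [T].
f (frequency) has dimensions [T^-1].

Left side: [T^-1]
Right side: [T^-1]

Both sides have the same dimensions, so the equation is dimensionally consistent.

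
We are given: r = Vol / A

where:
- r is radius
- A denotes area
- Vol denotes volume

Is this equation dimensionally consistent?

Yes

r (radius) has dimensions [L].
A (area) has dimensions [L^2].
Vol (volume) has dimensions [L^3].

Left side: [L]
Right side: [L]

Both sides have the same dimensions, so the equation is dimensionally consistent.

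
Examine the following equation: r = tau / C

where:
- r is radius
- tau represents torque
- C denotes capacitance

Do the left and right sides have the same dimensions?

No

r (radius) has dimensions [L].
tau (torque) has dimensions [L^2 M T^-2].
C (capacitance) has dimensions [I^2 L^-2 M^-1 T^4].

Left side: [L]
Right side: [I^-2 L^4 M^2 T^-6]

The two sides have different dimensions, so the equation is NOT dimensionally consistent.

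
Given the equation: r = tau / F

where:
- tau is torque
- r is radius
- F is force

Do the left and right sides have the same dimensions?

Yes

tau (torque) has dimensions [L^2 M T^-2].
r (radius) has dimensions [L].
F (force) has dimensions [L M T^-2].

Left side: [L]
Right side: [L]

Both sides have the same dimensions, so the equation is dimensionally consistent.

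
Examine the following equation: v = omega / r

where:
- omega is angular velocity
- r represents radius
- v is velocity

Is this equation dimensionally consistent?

No

omega (angular velocity) has dimensions [T^-1].
r (radius) has dimensions [L].
v (velocity) has dimensions [L T^-1].

Left side: [L T^-1]
Right side: [L^-1 T^-1]

The two sides have different dimensions, so the equation is NOT dimensionally consistent.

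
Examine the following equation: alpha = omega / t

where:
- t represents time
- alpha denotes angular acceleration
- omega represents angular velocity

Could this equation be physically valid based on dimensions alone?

Yes

t (time) has dimensions [T].
alpha (angular acceleration) has dimensions [T^-2].
omega (angular velocity) has dimensions [T^-1].

Left side: [T^-2]
Right side: [T^-2]

Both sides have the same dimensions, so the equation is dimensionally consistent.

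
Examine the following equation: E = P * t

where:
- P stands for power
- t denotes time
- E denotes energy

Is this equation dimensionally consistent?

Yes

P (power) has dimensions [L^2 M T^-3].
t (time) has dimensions [T].
E (energy) has dimensions [L^2 M T^-2].

Left side: [L^2 M T^-2]
Right side: [L^2 M T^-2]

Both sides have the same dimensions, so the equation is dimensionally consistent.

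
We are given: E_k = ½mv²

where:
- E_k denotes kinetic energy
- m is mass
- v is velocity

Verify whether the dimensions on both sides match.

Yes

E_k (kinetic energy) has dimensions [L^2 M T^-2].
m (mass) has dimensions [M].
v (velocity) has dimensions [L T^-1].

Left side: [L^2 M T^-2]
Right side: [L^2 M T^-2]

Both sides have the same dimensions, so the equation is dimensionally consistent.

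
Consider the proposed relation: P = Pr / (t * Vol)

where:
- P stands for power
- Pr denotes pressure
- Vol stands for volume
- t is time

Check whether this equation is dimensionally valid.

No

P (power) has dimensions [L^2 M T^-3].
Pr (pressure) has dimensions [L^-1 M T^-2].
Vol (volume) has dimensions [L^3].
t (time) has dimensions [T].

Left side: [L^2 M T^-3]
Right side: [L^-4 M T^-3]

The two sides have different dimensions, so the equation is NOT dimensionally consistent.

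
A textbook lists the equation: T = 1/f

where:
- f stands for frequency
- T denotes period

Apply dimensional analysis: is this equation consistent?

Yes

f (frequency) has dimensions [T^-1].
T (period) has dimensions [T].

Left side: [T]
Right side: [T]

Both sides have the same dimensions, so the equation is dimensionally consistent.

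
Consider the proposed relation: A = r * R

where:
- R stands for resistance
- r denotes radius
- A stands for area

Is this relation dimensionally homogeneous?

No

R (resistance) has dimensions [I^-2 L^2 M T^-3].
r (radius) has dimensions [L].
A (area) has dimensions [L^2].

Left side: [L^2]
Right side: [I^-2 L^3 M T^-3]

The two sides have different dimensions, so the equation is NOT dimensionally consistent.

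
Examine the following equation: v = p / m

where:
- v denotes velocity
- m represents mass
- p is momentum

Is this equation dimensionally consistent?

Yes

v (velocity) has dimensions [L T^-1].
m (mass) has dimensions [M].
p (momentum) has dimensions [L M T^-1].

Left side: [L T^-1]
Right side: [L T^-1]

Both sides have the same dimensions, so the equation is dimensionally consistent.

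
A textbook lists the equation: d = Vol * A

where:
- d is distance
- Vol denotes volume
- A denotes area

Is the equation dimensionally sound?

No

d (distance) has dimensions [L].
Vol (volume) has dimensions [L^3].
A (area) has dimensions [L^2].

Left side: [L]
Right side: [L^5]

The two sides have different dimensions, so the equation is NOT dimensionally consistent.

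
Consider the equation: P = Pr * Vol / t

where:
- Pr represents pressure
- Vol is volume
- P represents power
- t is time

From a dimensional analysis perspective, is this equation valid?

Yes

Pr (pressure) has dimensions [L^-1 M T^-2].
Vol (volume) has dimensions [L^3].
P (power) has dimensions [L^2 M T^-3].
t (time) has dimensions [T].

Left side: [L^2 M T^-3]
Right side: [L^2 M T^-3]

Both sides have the same dimensions, so the equation is dimensionally consistent.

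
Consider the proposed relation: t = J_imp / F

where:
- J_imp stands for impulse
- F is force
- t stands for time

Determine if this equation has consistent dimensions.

Yes

J_imp (impulse) has dimensions [L M T^-1].
F (force) has dimensions [L M T^-2].
t (time) has dimensions [T].

Left side: [T]
Right side: [T]

Both sides have the same dimensions, so the equation is dimensionally consistent.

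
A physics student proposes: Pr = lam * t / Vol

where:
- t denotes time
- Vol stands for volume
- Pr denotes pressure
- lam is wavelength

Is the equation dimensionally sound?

No

t (time) has dimensions [T].
Vol (volume) has dimensions [L^3].
Pr (pressure) has dimensions [L^-1 M T^-2].
lam (wavelength) has dimensions [L].

Left side: [L^-1 M T^-2]
Right side: [L^-2 T]

The two sides have different dimensions, so the equation is NOT dimensionally consistent.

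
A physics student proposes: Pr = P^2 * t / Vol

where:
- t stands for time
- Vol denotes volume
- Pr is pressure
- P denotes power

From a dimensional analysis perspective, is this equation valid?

No

t (time) has dimensions [T].
Vol (volume) has dimensions [L^3].
Pr (pressure) has dimensions [L^-1 M T^-2].
P (power) has dimensions [L^2 M T^-3].

Left side: [L^-1 M T^-2]
Right side: [L M^2 T^-5]

The two sides have different dimensions, so the equation is NOT dimensionally consistent.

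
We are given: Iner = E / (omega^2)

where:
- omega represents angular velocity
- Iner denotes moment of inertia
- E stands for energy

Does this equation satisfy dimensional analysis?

Yes

omega (angular velocity) has dimensions [T^-1].
Iner (moment of inertia) has dimensions [L^2 M].
E (energy) has dimensions [L^2 M T^-2].

Left side: [L^2 M]
Right side: [L^2 M]

Both sides have the same dimensions, so the equation is dimensionally consistent.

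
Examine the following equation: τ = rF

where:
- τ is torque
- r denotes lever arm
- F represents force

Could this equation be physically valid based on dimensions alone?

Yes

τ (torque) has dimensions [L^2 M T^-2].
r (lever arm) has dimensions [L].
F (force) has dimensions [L M T^-2].

Left side: [L^2 M T^-2]
Right side: [L^2 M T^-2]

Both sides have the same dimensions, so the equation is dimensionally consistent.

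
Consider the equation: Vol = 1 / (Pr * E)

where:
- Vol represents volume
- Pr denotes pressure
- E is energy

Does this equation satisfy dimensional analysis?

No

Vol (volume) has dimensions [L^3].
Pr (pressure) has dimensions [L^-1 M T^-2].
E (energy) has dimensions [L^2 M T^-2].

Left side: [L^3]
Right side: [L^-1 M^-2 T^4]

The two sides have different dimensions, so the equation is NOT dimensionally consistent.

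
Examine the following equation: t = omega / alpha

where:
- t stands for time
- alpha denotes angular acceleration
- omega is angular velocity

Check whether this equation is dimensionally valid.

Yes

t (time) has dimensions [T].
alpha (angular acceleration) has dimensions [T^-2].
omega (angular velocity) has dimensions [T^-1].

Left side: [T]
Right side: [T]

Both sides have the same dimensions, so the equation is dimensionally consistent.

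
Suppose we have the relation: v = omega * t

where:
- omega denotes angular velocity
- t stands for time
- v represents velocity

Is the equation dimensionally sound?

No

omega (angular velocity) has dimensions [T^-1].
t (time) has dimensions [T].
v (velocity) has dimensions [L T^-1].

Left side: [L T^-1]
Right side: [dimensionless]

The two sides have different dimensions, so the equation is NOT dimensionally consistent.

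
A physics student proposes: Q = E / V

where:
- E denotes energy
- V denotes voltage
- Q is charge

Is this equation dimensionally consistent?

Yes

E (energy) has dimensions [L^2 M T^-2].
V (voltage) has dimensions [I^-1 L^2 M T^-3].
Q (charge) has dimensions [I T].

Left side: [I T]
Right side: [I T]

Both sides have the same dimensions, so the equation is dimensionally consistent.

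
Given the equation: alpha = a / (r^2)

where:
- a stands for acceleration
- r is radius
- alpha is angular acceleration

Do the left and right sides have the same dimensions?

No

a (acceleration) has dimensions [L T^-2].
r (radius) has dimensions [L].
alpha (angular acceleration) has dimensions [T^-2].

Left side: [T^-2]
Right side: [L^-1 T^-2]

The two sides have different dimensions, so the equation is NOT dimensionally consistent.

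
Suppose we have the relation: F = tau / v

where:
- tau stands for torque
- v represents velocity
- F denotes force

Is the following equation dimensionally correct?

No

tau (torque) has dimensions [L^2 M T^-2].
v (velocity) has dimensions [L T^-1].
F (force) has dimensions [L M T^-2].

Left side: [L M T^-2]
Right side: [L M T^-1]

The two sides have different dimensions, so the equation is NOT dimensionally consistent.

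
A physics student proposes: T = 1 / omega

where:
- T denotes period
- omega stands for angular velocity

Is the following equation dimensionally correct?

Yes

T (period) has dimensions [T].
omega (angular velocity) has dimensions [T^-1].

Left side: [T]
Right side: [T]

Both sides have the same dimensions, so the equation is dimensionally consistent.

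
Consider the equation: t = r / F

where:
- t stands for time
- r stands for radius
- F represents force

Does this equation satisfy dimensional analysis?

No

t (time) has dimensions [T].
r (radius) has dimensions [L].
F (force) has dimensions [L M T^-2].

Left side: [T]
Right side: [M^-1 T^2]

The two sides have different dimensions, so the equation is NOT dimensionally consistent.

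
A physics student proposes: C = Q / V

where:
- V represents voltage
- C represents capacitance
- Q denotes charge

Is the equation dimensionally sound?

Yes

V (voltage) has dimensions [I^-1 L^2 M T^-3].
C (capacitance) has dimensions [I^2 L^-2 M^-1 T^4].
Q (charge) has dimensions [I T].

Left side: [I^2 L^-2 M^-1 T^4]
Right side: [I^2 L^-2 M^-1 T^4]

Both sides have the same dimensions, so the equation is dimensionally consistent.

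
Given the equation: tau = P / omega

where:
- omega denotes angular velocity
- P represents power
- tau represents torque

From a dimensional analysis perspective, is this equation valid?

Yes

omega (angular velocity) has dimensions [T^-1].
P (power) has dimensions [L^2 M T^-3].
tau (torque) has dimensions [L^2 M T^-2].

Left side: [L^2 M T^-2]
Right side: [L^2 M T^-2]

Both sides have the same dimensions, so the equation is dimensionally consistent.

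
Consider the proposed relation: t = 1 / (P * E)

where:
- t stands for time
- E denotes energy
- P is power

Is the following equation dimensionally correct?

No

t (time) has dimensions [T].
E (energy) has dimensions [L^2 M T^-2].
P (power) has dimensions [L^2 M T^-3].

Left side: [T]
Right side: [L^-4 M^-2 T^5]

The two sides have different dimensions, so the equation is NOT dimensionally consistent.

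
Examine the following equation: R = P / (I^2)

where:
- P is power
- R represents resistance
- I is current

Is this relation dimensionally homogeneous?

Yes

P (power) has dimensions [L^2 M T^-3].
R (resistance) has dimensions [I^-2 L^2 M T^-3].
I (current) has dimensions [I].

Left side: [I^-2 L^2 M T^-3]
Right side: [I^-2 L^2 M T^-3]

Both sides have the same dimensions, so the equation is dimensionally consistent.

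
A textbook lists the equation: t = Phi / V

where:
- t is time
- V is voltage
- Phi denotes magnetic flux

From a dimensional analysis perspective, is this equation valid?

Yes

t (time) has dimensions [T].
V (voltage) has dimensions [I^-1 L^2 M T^-3].
Phi (magnetic flux) has dimensions [I^-1 L^2 M T^-2].

Left side: [T]
Right side: [T]

Both sides have the same dimensions, so the equation is dimensionally consistent.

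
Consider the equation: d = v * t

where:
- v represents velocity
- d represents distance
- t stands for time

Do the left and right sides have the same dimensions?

Yes

v (velocity) has dimensions [L T^-1].
d (distance) has dimensions [L].
t (time) has dimensions [T].

Left side: [L]
Right side: [L]

Both sides have the same dimensions, so the equation is dimensionally consistent.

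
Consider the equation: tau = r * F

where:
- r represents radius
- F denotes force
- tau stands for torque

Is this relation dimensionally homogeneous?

Yes

r (radius) has dimensions [L].
F (force) has dimensions [L M T^-2].
tau (torque) has dimensions [L^2 M T^-2].

Left side: [L^2 M T^-2]
Right side: [L^2 M T^-2]

Both sides have the same dimensions, so the equation is dimensionally consistent.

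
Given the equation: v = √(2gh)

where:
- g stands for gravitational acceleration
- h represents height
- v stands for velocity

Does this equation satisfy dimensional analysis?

Yes

g (gravitational acceleration) has dimensions [L T^-2].
h (height) has dimensions [L].
v (velocity) has dimensions [L T^-1].

Left side: [L T^-1]
Right side: [L T^-1]

Both sides have the same dimensions, so the equation is dimensionally consistent.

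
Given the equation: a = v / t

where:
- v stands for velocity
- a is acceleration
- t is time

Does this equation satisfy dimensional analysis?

Yes

v (velocity) has dimensions [L T^-1].
a (acceleration) has dimensions [L T^-2].
t (time) has dimensions [T].

Left side: [L T^-2]
Right side: [L T^-2]

Both sides have the same dimensions, so the equation is dimensionally consistent.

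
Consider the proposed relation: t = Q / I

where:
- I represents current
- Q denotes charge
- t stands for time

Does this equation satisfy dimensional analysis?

Yes

I (current) has dimensions [I].
Q (charge) has dimensions [I T].
t (time) has dimensions [T].

Left side: [T]
Right side: [T]

Both sides have the same dimensions, so the equation is dimensionally consistent.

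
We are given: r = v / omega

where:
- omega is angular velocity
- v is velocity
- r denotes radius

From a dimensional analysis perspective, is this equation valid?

Yes

omega (angular velocity) has dimensions [T^-1].
v (velocity) has dimensions [L T^-1].
r (radius) has dimensions [L].

Left side: [L]
Right side: [L]

Both sides have the same dimensions, so the equation is dimensionally consistent.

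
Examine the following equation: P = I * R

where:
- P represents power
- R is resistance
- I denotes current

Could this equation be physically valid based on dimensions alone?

No

P (power) has dimensions [L^2 M T^-3].
R (resistance) has dimensions [I^-2 L^2 M T^-3].
I (current) has dimensions [I].

Left side: [L^2 M T^-3]
Right side: [I^-1 L^2 M T^-3]

The two sides have different dimensions, so the equation is NOT dimensionally consistent.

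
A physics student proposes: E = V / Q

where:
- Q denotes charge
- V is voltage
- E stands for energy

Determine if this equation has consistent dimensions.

No

Q (charge) has dimensions [I T].
V (voltage) has dimensions [I^-1 L^2 M T^-3].
E (energy) has dimensions [L^2 M T^-2].

Left side: [L^2 M T^-2]
Right side: [I^-2 L^2 M T^-4]

The two sides have different dimensions, so the equation is NOT dimensionally consistent.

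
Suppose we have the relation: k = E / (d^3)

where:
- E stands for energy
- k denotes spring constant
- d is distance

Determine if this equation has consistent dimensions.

No

E (energy) has dimensions [L^2 M T^-2].
k (spring constant) has dimensions [M T^-2].
d (distance) has dimensions [L].

Left side: [M T^-2]
Right side: [L^-1 M T^-2]

The two sides have different dimensions, so the equation is NOT dimensionally consistent.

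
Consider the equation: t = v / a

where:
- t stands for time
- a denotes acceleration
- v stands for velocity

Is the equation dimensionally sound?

Yes

t (time) has dimensions [T].
a (acceleration) has dimensions [L T^-2].
v (velocity) has dimensions [L T^-1].

Left side: [T]
Right side: [T]

Both sides have the same dimensions, so the equation is dimensionally consistent.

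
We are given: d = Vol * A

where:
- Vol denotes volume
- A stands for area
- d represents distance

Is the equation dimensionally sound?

No

Vol (volume) has dimensions [L^3].
A (area) has dimensions [L^2].
d (distance) has dimensions [L].

Left side: [L]
Right side: [L^5]

The two sides have different dimensions, so the equation is NOT dimensionally consistent.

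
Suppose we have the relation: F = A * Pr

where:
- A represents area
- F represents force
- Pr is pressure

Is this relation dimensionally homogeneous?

Yes

A (area) has dimensions [L^2].
F (force) has dimensions [L M T^-2].
Pr (pressure) has dimensions [L^-1 M T^-2].

Left side: [L M T^-2]
Right side: [L M T^-2]

Both sides have the same dimensions, so the equation is dimensionally consistent.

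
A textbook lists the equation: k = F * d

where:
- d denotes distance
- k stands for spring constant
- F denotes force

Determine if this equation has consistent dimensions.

No

d (distance) has dimensions [L].
k (spring constant) has dimensions [M T^-2].
F (force) has dimensions [L M T^-2].

Left side: [M T^-2]
Right side: [L^2 M T^-2]

The two sides have different dimensions, so the equation is NOT dimensionally consistent.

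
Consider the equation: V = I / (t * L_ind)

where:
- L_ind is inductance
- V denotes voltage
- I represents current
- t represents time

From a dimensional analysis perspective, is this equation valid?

No

L_ind (inductance) has dimensions [I^-2 L^2 M T^-2].
V (voltage) has dimensions [I^-1 L^2 M T^-3].
I (current) has dimensions [I].
t (time) has dimensions [T].

Left side: [I^-1 L^2 M T^-3]
Right side: [I^3 L^-2 M^-1 T]

The two sides have different dimensions, so the equation is NOT dimensionally consistent.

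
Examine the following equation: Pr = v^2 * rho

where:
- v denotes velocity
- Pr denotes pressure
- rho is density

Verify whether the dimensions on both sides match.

Yes

v (velocity) has dimensions [L T^-1].
Pr (pressure) has dimensions [L^-1 M T^-2].
rho (density) has dimensions [L^-3 M].

Left side: [L^-1 M T^-2]
Right side: [L^-1 M T^-2]

Both sides have the same dimensions, so the equation is dimensionally consistent.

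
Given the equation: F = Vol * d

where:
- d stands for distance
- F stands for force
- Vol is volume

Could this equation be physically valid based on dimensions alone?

No

d (distance) has dimensions [L].
F (force) has dimensions [L M T^-2].
Vol (volume) has dimensions [L^3].

Left side: [L M T^-2]
Right side: [L^4]

The two sides have different dimensions, so the equation is NOT dimensionally consistent.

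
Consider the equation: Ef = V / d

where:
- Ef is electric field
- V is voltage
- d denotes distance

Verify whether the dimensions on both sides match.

Yes

Ef (electric field) has dimensions [I^-1 L M T^-3].
V (voltage) has dimensions [I^-1 L^2 M T^-3].
d (distance) has dimensions [L].

Left side: [I^-1 L M T^-3]
Right side: [I^-1 L M T^-3]

Both sides have the same dimensions, so the equation is dimensionally consistent.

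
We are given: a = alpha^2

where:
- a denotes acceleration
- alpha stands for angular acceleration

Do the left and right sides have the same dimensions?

No

a (acceleration) has dimensions [L T^-2].
alpha (angular acceleration) has dimensions [T^-2].

Left side: [L T^-2]
Right side: [T^-4]

The two sides have different dimensions, so the equation is NOT dimensionally consistent.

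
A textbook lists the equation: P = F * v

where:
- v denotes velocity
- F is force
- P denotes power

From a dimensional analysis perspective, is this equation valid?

Yes

v (velocity) has dimensions [L T^-1].
F (force) has dimensions [L M T^-2].
P (power) has dimensions [L^2 M T^-3].

Left side: [L^2 M T^-3]
Right side: [L^2 M T^-3]

Both sides have the same dimensions, so the equation is dimensionally consistent.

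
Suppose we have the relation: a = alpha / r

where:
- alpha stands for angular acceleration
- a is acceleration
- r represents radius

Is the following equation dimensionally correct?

No

alpha (angular acceleration) has dimensions [T^-2].
a (acceleration) has dimensions [L T^-2].
r (radius) has dimensions [L].

Left side: [L T^-2]
Right side: [L^-1 T^-2]

The two sides have different dimensions, so the equation is NOT dimensionally consistent.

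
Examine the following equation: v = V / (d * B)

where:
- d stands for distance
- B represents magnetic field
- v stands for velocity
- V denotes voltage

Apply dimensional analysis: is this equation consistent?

Yes

d (distance) has dimensions [L].
B (magnetic field) has dimensions [I^-1 M T^-2].
v (velocity) has dimensions [L T^-1].
V (voltage) has dimensions [I^-1 L^2 M T^-3].

Left side: [L T^-1]
Right side: [L T^-1]

Both sides have the same dimensions, so the equation is dimensionally consistent.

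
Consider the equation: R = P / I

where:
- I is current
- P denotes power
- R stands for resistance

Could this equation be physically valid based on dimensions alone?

No

I (current) has dimensions [I].
P (power) has dimensions [L^2 M T^-3].
R (resistance) has dimensions [I^-2 L^2 M T^-3].

Left side: [I^-2 L^2 M T^-3]
Right side: [I^-1 L^2 M T^-3]

The two sides have different dimensions, so the equation is NOT dimensionally consistent.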